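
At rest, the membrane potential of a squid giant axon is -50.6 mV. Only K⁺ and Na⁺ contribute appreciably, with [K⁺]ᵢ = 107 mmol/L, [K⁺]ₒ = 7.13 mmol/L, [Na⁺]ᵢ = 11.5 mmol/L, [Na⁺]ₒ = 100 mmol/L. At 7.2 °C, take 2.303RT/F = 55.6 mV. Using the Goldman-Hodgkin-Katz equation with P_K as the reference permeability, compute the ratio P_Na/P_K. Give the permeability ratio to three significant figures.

0.0612

Let α = P_Na/P_K. GHK: Vm = 55.6·log₁₀[(Kₒ + α·Naₒ)/(Kᵢ + α·Naᵢ)].
10^(Vm/55.6) = 10^(-50.6/55.6) = 0.12301
So 0.12301·(Kᵢ + α·Naᵢ) = Kₒ + α·Naₒ → α = (0.12301·107.0 − 7.13) / (100.0 − 0.12301·11.5)
α = (13.16 − 7.13) / (100.0 − 1.415) = 6.032/98.59 = 0.06118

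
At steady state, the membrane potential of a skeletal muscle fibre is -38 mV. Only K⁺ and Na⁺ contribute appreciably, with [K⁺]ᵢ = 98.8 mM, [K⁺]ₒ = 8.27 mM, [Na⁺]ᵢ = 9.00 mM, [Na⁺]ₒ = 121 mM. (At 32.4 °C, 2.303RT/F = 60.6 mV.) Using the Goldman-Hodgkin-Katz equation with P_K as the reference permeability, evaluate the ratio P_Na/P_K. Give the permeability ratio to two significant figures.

Let α = P_Na/P_K. GHK: Vm = 60.6·log₁₀[(Kₒ + α·Naₒ)/(Kᵢ + α·Naᵢ)].
10^(Vm/60.6) = 10^(-38.0/60.6) = 0.23601
So 0.23601·(Kᵢ + α·Naᵢ) = Kₒ + α·Naₒ → α = (0.23601·98.8 − 8.27) / (121.0 − 0.23601·9.0)
α = (23.32 − 8.27) / (121.0 − 2.124) = 15.05/118.9 = 0.1266

0.13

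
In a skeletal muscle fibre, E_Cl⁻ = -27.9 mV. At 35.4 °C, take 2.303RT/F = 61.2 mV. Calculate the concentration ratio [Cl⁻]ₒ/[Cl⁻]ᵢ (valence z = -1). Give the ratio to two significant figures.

2.9

log₁₀([out]/[in]) = E·z/(61.2) = -27.9 × -1 / 61.2 = 0.4559
[out]/[in] = 10^(0.4559) = 2.857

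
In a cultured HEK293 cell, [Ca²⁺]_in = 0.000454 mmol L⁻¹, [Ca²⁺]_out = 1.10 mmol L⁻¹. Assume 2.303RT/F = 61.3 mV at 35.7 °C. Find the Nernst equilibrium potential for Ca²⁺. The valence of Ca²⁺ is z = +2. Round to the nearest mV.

104 mV

E = (61.3/z) · log₁₀([Ca²⁺]_out/[Ca²⁺]_in) with z = +2.
= (61.3/2) · log₁₀(1.10/0.000454) = 30.65 · log₁₀(2423)
= 30.65 · (3.3843) = 103.73 mV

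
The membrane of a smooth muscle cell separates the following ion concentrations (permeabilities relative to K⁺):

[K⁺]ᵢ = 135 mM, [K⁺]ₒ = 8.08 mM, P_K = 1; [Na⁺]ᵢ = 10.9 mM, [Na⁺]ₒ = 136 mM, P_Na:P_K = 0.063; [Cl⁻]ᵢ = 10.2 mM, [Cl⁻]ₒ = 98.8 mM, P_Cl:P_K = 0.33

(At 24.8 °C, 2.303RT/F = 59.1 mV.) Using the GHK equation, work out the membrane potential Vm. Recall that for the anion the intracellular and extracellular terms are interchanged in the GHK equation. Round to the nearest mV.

-55 mV

Vm = 59.1 · log₁₀[(Σ P·[cation]ₒ + Σ P·[anion]ᵢ) / (Σ P·[cation]ᵢ + Σ P·[anion]ₒ)]
Numerator = 1×8.08 + 0.063×136 + 0.33×10.2 = 20.01
Denominator = 1×135 + 0.063×10.9 + 0.33×98.8 = 168.3
Vm = 59.1 · log₁₀(0.11893) = 59.1 × (-0.9247) = -54.65 mV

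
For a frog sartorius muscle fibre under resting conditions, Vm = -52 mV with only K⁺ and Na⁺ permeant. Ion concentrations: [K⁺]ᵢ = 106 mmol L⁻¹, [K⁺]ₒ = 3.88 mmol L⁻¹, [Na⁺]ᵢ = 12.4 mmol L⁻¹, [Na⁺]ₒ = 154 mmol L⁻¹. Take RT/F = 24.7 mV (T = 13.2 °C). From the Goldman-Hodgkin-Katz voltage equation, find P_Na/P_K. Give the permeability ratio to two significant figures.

0.059

Let α = P_Na/P_K. GHK: Vm = 24.7·ln[(Kₒ + α·Naₒ)/(Kᵢ + α·Naᵢ)].
e^(Vm/24.7) = e^(-52.0/24.7) = 0.12181
So 0.12181·(Kᵢ + α·Naᵢ) = Kₒ + α·Naₒ → α = (0.12181·106.0 − 3.88) / (154.0 − 0.12181·12.4)
α = (12.91 − 3.88) / (154.0 − 1.51) = 9.032/152.5 = 0.05923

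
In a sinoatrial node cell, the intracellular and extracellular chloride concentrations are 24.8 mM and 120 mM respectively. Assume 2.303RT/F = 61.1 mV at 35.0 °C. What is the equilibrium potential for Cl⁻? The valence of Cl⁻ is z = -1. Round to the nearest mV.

-42 mV

E = (61.1/z) · log₁₀([Cl⁻]_out/[Cl⁻]_in) with z = -1.
For an anion, dividing by z = -1 reverses the sign.
= (61.1/-1) · log₁₀(120/24.8) = -61.10 · log₁₀(4.839)
= -61.10 · (0.6847) = -41.84 mV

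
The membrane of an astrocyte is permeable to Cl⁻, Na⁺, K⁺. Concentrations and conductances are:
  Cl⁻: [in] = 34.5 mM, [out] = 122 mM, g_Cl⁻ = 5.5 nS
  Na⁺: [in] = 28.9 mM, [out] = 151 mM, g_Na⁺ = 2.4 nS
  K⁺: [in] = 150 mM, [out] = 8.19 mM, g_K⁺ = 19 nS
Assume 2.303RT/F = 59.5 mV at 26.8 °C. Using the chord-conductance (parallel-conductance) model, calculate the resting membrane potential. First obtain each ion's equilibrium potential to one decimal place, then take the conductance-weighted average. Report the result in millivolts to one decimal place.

E_Cl⁻ = (59.5/-1)·log₁₀(122/34.5) = -32.6 mV
E_Na⁺ = (59.5/1)·log₁₀(151/28.9) = 42.7 mV
E_K⁺ = (59.5/1)·log₁₀(8.19/150) = -75.1 mV
Vm = (Σ gᵢEᵢ)/(Σ gᵢ) = (5.5·-32.6 + 2.4·42.7 + 19·-75.1) / (5.5 + 2.4 + 19)
= -1503.72 / 26.9 = -55.90 mV

-55.9 mV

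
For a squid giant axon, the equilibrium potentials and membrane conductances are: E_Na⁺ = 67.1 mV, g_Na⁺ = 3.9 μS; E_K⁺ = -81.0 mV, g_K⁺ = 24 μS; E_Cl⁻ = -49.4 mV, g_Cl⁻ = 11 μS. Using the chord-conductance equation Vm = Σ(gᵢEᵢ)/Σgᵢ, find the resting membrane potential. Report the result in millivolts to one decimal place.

-57.2 mV

Σ gᵢEᵢ = 3.9·(67.1) + 24·(-81.0) + 11·(-49.4) = -2225.71
Σ gᵢ = 3.9 + 24 + 11 = 38.9
Vm = -2225.71 / 38.9 = -57.22 mV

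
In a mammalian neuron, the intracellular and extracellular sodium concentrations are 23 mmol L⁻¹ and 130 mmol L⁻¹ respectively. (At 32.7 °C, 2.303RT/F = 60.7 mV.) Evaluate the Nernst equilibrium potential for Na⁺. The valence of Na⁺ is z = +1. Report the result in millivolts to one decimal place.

45.7 mV

E = (60.7/z) · log₁₀([Na⁺]_out/[Na⁺]_in) with z = +1.
= (60.7/1) · log₁₀(130/23) = 60.70 · log₁₀(5.652)
= 60.70 · (0.7522) = 45.66 mV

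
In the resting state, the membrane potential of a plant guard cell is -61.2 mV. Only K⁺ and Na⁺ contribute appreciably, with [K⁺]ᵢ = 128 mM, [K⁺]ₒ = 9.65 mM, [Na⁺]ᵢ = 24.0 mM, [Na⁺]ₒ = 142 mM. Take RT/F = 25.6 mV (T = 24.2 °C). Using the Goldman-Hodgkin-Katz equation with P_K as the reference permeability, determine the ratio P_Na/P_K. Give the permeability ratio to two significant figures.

0.015

Let α = P_Na/P_K. GHK: Vm = 25.6·ln[(Kₒ + α·Naₒ)/(Kᵢ + α·Naᵢ)].
e^(Vm/25.6) = e^(-61.2/25.6) = 0.091572
So 0.091572·(Kᵢ + α·Naᵢ) = Kₒ + α·Naₒ → α = (0.091572·128.0 − 9.65) / (142.0 − 0.091572·24.0)
α = (11.72 − 9.65) / (142.0 − 2.198) = 2.071/139.8 = 0.01482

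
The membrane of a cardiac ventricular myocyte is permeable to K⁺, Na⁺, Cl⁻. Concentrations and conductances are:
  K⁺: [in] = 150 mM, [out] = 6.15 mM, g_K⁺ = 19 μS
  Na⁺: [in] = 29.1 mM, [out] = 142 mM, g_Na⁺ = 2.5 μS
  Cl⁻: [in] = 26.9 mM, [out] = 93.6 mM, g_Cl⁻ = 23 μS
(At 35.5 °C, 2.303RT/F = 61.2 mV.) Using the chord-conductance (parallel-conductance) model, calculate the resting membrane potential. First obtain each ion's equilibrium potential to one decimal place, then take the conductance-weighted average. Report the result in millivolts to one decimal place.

E_K⁺ = (61.2/1)·log₁₀(6.15/150) = -84.9 mV
E_Na⁺ = (61.2/1)·log₁₀(142/29.1) = 42.1 mV
E_Cl⁻ = (61.2/-1)·log₁₀(93.6/26.9) = -33.1 mV
Vm = (Σ gᵢEᵢ)/(Σ gᵢ) = (19·-84.9 + 2.5·42.1 + 23·-33.1) / (19 + 2.5 + 23)
= -2269.15 / 44.5 = -50.99 mV

-51.0 mV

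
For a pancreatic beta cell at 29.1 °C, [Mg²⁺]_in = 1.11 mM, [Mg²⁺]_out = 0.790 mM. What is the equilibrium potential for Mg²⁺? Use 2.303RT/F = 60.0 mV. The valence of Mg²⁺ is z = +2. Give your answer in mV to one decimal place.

-4.4 mV

E = (60.0/z) · log₁₀([Mg²⁺]_out/[Mg²⁺]_in) with z = +2.
= (60.0/2) · log₁₀(0.790/1.11) = 30.00 · log₁₀(0.7117)
= 30.00 · (-0.1477) = -4.43 mV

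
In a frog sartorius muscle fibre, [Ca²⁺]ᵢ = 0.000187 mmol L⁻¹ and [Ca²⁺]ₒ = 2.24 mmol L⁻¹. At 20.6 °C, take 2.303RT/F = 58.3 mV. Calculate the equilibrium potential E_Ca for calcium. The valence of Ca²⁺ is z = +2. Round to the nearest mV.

119 mV

E = (58.3/z) · log₁₀([Ca²⁺]_out/[Ca²⁺]_in) with z = +2.
= (58.3/2) · log₁₀(2.24/0.000187) = 29.15 · log₁₀(1.198e+04)
= 29.15 · (4.0784) = 118.89 mV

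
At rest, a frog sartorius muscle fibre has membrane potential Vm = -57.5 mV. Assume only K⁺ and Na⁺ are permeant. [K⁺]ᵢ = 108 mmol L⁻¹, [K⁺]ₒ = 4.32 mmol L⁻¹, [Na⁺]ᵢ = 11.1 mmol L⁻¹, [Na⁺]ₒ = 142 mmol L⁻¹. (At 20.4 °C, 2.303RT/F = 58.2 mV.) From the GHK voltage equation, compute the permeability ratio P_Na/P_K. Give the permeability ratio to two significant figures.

0.048

Let α = P_Na/P_K. GHK: Vm = 58.2·log₁₀[(Kₒ + α·Naₒ)/(Kᵢ + α·Naᵢ)].
10^(Vm/58.2) = 10^(-57.5/58.2) = 0.10281
So 0.10281·(Kᵢ + α·Naᵢ) = Kₒ + α·Naₒ → α = (0.10281·108.0 − 4.32) / (142.0 − 0.10281·11.1)
α = (11.1 − 4.32) / (142.0 − 1.141) = 6.783/140.9 = 0.04816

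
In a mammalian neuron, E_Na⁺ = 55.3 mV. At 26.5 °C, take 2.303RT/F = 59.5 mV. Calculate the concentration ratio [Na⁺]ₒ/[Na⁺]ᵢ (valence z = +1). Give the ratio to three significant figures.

log₁₀([out]/[in]) = E·z/(59.5) = 55.3 × 1 / 59.5 = 0.9294
[out]/[in] = 10^(0.9294) = 8.5

8.50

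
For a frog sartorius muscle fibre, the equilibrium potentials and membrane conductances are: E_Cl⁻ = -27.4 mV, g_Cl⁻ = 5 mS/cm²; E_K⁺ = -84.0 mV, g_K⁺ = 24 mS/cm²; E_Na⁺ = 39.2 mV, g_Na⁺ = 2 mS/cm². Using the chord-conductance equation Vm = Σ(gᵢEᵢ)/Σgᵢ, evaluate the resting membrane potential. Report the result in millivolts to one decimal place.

Σ gᵢEᵢ = 5·(-27.4) + 24·(-84.0) + 2·(39.2) = -2074.60
Σ gᵢ = 5 + 24 + 2 = 31
Vm = -2074.60 / 31 = -66.92 mV

-66.9 mV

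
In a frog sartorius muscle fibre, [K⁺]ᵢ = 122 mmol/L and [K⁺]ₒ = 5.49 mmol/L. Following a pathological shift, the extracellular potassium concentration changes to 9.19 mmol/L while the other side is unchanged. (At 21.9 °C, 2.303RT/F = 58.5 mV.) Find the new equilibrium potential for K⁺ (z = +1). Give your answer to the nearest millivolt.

After the shift: [K⁺]_out = 9.19, [K⁺]_in = 122 mmol/L.
E_new = (58.5/1)·log₁₀(9.19/122) = 58.50 · (-1.1230) = -65.70 mV

-66 mV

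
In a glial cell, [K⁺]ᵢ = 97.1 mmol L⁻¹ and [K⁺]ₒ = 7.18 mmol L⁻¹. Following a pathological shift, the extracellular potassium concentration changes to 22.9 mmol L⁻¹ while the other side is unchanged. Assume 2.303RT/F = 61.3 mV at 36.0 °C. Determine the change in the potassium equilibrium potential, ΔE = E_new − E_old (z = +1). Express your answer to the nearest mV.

31 mV

E_old = (61.3/1)·log₁₀(7.18/97.1) = -69.34 mV
E_new = (61.3/1)·log₁₀(22.9/97.1) = -38.46 mV
ΔE = -38.46 − (-69.34) = 30.88 mV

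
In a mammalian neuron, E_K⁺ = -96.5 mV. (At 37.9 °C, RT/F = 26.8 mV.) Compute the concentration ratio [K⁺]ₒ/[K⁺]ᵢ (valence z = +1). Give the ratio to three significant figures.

ln([out]/[in]) = E·z/(26.8) = -96.5 × 1 / 26.8 = -3.6007
[out]/[in] = e^(-3.6007) = 0.0273

0.0273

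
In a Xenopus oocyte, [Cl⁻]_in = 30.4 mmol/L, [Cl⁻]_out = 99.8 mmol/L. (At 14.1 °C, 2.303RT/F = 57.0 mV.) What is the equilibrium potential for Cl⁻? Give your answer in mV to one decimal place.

E = (57.0/z) · log₁₀([Cl⁻]_out/[Cl⁻]_in) with z = -1.
For an anion, dividing by z = -1 reverses the sign.
= (57.0/-1) · log₁₀(99.8/30.4) = -57.00 · log₁₀(3.283)
= -57.00 · (0.5163) = -29.43 mV

-29.4 mV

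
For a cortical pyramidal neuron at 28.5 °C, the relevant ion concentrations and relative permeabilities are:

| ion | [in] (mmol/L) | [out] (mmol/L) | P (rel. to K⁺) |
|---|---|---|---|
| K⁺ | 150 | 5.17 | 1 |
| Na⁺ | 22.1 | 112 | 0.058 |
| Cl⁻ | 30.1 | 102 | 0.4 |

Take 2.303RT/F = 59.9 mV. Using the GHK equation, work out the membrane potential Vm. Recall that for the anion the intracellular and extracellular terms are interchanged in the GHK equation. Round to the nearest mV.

-54 mV

Vm = 59.9 · log₁₀[(Σ P·[cation]ₒ + Σ P·[anion]ᵢ) / (Σ P·[cation]ᵢ + Σ P·[anion]ₒ)]
Numerator = 1×5.17 + 0.058×112 + 0.4×30.1 = 23.71
Denominator = 1×150 + 0.058×22.1 + 0.4×102 = 192.1
Vm = 59.9 · log₁₀(0.12342) = 59.9 × (-0.9086) = -54.43 mV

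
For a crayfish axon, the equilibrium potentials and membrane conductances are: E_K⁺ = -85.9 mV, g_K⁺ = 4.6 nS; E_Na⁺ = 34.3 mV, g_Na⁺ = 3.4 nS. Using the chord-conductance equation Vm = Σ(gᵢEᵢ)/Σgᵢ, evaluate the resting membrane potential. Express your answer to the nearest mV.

-35 mV

Σ gᵢEᵢ = 4.6·(-85.9) + 3.4·(34.3) = -278.52
Σ gᵢ = 4.6 + 3.4 = 8
Vm = -278.52 / 8 = -34.81 mV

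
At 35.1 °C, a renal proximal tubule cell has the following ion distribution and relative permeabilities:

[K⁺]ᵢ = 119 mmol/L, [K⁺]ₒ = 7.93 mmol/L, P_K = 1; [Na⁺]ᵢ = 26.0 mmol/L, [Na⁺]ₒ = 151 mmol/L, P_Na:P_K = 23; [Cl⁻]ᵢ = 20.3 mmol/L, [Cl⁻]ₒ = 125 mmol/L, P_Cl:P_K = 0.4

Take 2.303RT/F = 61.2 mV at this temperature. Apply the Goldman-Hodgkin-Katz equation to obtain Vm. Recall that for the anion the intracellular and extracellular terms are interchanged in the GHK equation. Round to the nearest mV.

Vm = 61.2 · log₁₀[(Σ P·[cation]ₒ + Σ P·[anion]ᵢ) / (Σ P·[cation]ᵢ + Σ P·[anion]ₒ)]
Numerator = 1×7.93 + 23×151 + 0.4×20.3 = 3489
Denominator = 1×119 + 23×26.0 + 0.4×125 = 767
Vm = 61.2 · log₁₀(4.549) = 61.2 × (0.6579) = 40.26 mV

40 mV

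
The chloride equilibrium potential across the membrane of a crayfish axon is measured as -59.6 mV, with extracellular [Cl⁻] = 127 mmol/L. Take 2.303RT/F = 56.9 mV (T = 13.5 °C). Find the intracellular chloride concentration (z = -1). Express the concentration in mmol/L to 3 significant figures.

Nernst: E = (56.9/-1) · log₁₀([out]/[in]), so log₁₀([out]/[in]) = -59.6 × -1 / 56.9 = 1.0475.
[out]/[in] = 10^(1.0475) = 11.15.
[in] = 127 / 11.15 = 11.39 mmol/L.

11.4 mmol/L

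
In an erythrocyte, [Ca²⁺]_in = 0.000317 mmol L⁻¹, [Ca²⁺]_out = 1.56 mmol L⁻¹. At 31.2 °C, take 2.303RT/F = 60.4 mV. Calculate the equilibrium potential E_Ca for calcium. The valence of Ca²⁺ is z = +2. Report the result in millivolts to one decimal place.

E = (60.4/z) · log₁₀([Ca²⁺]_out/[Ca²⁺]_in) with z = +2.
= (60.4/2) · log₁₀(1.56/0.000317) = 30.20 · log₁₀(4921)
= 30.20 · (3.6921) = 111.50 mV

111.5 mV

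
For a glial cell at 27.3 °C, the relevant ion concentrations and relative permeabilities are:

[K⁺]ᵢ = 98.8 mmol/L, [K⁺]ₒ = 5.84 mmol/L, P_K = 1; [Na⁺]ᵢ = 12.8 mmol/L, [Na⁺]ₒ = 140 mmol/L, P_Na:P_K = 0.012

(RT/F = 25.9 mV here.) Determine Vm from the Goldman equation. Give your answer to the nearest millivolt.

-67 mV

Vm = 25.9 · ln[(Σ P·[cation]ₒ + Σ P·[anion]ᵢ) / (Σ P·[cation]ᵢ + Σ P·[anion]ₒ)]
Numerator = 1×5.84 + 0.012×140 = 7.52
Denominator = 1×98.8 + 0.012×12.8 = 98.95
Vm = 25.9 · ln(0.075995) = 25.9 × (-2.5771) = -66.75 mV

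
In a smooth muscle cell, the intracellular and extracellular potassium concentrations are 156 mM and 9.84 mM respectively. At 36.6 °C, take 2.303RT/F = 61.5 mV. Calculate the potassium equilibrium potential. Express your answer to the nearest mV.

E = (61.5/z) · log₁₀([K⁺]_out/[K⁺]_in) with z = +1.
= (61.5/1) · log₁₀(9.84/156) = 61.50 · log₁₀(0.06308)
= 61.50 · (-1.2001) = -73.81 mV

-74 mV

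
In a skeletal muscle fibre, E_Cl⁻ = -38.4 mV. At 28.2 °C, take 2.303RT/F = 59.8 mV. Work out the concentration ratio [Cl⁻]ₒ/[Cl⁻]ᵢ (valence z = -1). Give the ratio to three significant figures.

4.39

log₁₀([out]/[in]) = E·z/(59.8) = -38.4 × -1 / 59.8 = 0.6421
[out]/[in] = 10^(0.6421) = 4.387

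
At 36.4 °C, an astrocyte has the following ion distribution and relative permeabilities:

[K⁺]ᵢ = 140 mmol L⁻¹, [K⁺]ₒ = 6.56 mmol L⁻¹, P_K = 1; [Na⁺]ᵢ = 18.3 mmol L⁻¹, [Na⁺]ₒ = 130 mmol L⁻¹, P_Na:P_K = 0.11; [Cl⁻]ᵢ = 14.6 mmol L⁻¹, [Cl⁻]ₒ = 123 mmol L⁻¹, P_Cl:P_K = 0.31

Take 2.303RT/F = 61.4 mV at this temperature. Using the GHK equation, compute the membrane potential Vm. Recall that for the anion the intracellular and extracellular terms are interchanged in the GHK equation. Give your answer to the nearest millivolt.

Vm = 61.4 · log₁₀[(Σ P·[cation]ₒ + Σ P·[anion]ᵢ) / (Σ P·[cation]ᵢ + Σ P·[anion]ₒ)]
Numerator = 1×6.56 + 0.11×130 + 0.31×14.6 = 25.39
Denominator = 1×140 + 0.11×18.3 + 0.31×123 = 180.1
Vm = 61.4 · log₁₀(0.14092) = 61.4 × (-0.8510) = -52.25 mV

-52 mV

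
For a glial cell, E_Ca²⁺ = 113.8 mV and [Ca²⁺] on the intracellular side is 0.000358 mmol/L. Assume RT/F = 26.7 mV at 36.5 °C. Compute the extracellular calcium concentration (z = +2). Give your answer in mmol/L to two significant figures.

Nernst: E = (26.7/2) · ln([out]/[in]), so ln([out]/[in]) = 113.8 × 2 / 26.7 = 8.5243.
[out]/[in] = e^(8.5243) = 5036.
[out] = 5036 × 0.000358 = 1.803 mmol/L.

1.8 mmol/L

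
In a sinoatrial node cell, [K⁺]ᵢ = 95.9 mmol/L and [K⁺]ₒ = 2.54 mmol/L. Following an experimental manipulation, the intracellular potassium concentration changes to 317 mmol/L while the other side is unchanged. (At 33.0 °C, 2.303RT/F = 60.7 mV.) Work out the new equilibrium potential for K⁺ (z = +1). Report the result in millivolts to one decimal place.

-127.2 mV

After the shift: [K⁺]_out = 2.54, [K⁺]_in = 317 mmol/L.
E_new = (60.7/1)·log₁₀(2.54/317) = 60.70 · (-2.0962) = -127.24 mV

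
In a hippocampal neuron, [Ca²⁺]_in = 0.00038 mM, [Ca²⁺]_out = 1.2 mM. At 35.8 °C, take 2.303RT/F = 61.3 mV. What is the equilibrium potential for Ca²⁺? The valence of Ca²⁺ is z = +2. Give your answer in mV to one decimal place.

107.3 mV

E = (61.3/z) · log₁₀([Ca²⁺]_out/[Ca²⁺]_in) with z = +2.
= (61.3/2) · log₁₀(1.2/0.00038) = 30.65 · log₁₀(3158)
= 30.65 · (3.4994) = 107.26 mV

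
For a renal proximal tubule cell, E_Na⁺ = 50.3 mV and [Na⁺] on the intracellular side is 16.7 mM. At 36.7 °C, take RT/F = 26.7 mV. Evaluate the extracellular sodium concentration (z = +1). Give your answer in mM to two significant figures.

110 mM

Nernst: E = (26.7/1) · ln([out]/[in]), so ln([out]/[in]) = 50.3 × 1 / 26.7 = 1.8839.
[out]/[in] = e^(1.8839) = 6.579.
[out] = 6.579 × 16.7 = 109.9 mM.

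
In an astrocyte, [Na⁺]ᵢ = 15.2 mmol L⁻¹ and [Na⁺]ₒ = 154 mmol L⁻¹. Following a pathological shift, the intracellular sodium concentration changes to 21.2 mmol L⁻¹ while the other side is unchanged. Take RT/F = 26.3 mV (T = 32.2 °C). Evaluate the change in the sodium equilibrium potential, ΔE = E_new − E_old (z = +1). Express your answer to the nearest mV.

-9 mV

E_old = (26.3/1)·ln(154/15.2) = 60.90 mV
E_new = (26.3/1)·ln(154/21.2) = 52.15 mV
ΔE = 52.15 − (60.90) = -8.75 mV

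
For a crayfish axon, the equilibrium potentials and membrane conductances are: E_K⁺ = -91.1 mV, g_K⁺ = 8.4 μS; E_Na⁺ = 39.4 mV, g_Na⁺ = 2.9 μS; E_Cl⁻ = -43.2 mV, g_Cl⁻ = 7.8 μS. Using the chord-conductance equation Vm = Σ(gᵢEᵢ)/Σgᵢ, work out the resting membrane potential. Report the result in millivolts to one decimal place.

-51.7 mV

Σ gᵢEᵢ = 8.4·(-91.1) + 2.9·(39.4) + 7.8·(-43.2) = -987.94
Σ gᵢ = 8.4 + 2.9 + 7.8 = 19.1
Vm = -987.94 / 19.1 = -51.72 mV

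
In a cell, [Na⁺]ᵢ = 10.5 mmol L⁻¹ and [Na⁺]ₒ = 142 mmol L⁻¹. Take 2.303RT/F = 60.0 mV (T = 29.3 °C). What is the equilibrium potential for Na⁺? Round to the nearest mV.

E = (60.0/z) · log₁₀([Na⁺]_out/[Na⁺]_in) with z = +1.
= (60.0/1) · log₁₀(142/10.5) = 60.00 · log₁₀(13.52)
= 60.00 · (1.1311) = 67.87 mV

68 mV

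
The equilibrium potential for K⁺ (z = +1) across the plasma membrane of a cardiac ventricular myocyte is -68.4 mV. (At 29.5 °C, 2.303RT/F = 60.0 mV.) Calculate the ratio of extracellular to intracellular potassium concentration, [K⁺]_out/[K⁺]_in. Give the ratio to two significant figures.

0.072

log₁₀([out]/[in]) = E·z/(60.0) = -68.4 × 1 / 60.0 = -1.1400
[out]/[in] = 10^(-1.1400) = 0.07244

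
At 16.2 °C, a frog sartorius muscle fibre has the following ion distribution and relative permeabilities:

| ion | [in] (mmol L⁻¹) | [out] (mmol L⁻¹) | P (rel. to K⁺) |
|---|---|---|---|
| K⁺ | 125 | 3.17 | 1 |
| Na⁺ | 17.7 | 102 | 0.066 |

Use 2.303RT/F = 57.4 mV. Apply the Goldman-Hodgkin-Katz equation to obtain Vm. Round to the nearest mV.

Vm = 57.4 · log₁₀[(Σ P·[cation]ₒ + Σ P·[anion]ᵢ) / (Σ P·[cation]ᵢ + Σ P·[anion]ₒ)]
Numerator = 1×3.17 + 0.066×102 = 9.902
Denominator = 1×125 + 0.066×17.7 = 126.2
Vm = 57.4 · log₁₀(0.078483) = 57.4 × (-1.1052) = -63.44 mV

-63 mV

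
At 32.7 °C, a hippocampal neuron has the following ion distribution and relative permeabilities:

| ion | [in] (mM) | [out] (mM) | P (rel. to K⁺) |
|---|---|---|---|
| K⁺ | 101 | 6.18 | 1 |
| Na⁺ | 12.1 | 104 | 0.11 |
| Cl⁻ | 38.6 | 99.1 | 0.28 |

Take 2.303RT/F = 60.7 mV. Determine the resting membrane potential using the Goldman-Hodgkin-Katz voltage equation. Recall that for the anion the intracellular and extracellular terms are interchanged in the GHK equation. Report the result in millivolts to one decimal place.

-40.1 mV

Vm = 60.7 · log₁₀[(Σ P·[cation]ₒ + Σ P·[anion]ᵢ) / (Σ P·[cation]ᵢ + Σ P·[anion]ₒ)]
Numerator = 1×6.18 + 0.11×104 + 0.28×38.6 = 28.43
Denominator = 1×101 + 0.11×12.1 + 0.28×99.1 = 130.1
Vm = 60.7 · log₁₀(0.21854) = 60.7 × (-0.6605) = -40.09 mV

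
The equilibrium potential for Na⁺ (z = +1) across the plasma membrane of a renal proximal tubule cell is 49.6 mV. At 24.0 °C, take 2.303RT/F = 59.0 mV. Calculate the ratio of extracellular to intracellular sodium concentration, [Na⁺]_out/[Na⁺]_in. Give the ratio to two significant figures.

6.9

log₁₀([out]/[in]) = E·z/(59.0) = 49.6 × 1 / 59.0 = 0.8407
[out]/[in] = 10^(0.8407) = 6.929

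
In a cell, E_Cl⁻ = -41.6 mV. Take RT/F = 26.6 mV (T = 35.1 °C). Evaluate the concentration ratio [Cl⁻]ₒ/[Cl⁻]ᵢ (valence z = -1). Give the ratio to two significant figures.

ln([out]/[in]) = E·z/(26.6) = -41.6 × -1 / 26.6 = 1.5639
[out]/[in] = e^(1.5639) = 4.777

4.8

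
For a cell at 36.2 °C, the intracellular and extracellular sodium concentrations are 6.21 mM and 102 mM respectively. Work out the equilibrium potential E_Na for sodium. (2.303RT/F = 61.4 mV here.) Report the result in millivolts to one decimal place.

E = (61.4/z) · log₁₀([Na⁺]_out/[Na⁺]_in) with z = +1.
= (61.4/1) · log₁₀(102/6.21) = 61.40 · log₁₀(16.43)
= 61.40 · (1.2155) = 74.63 mV

74.6 mV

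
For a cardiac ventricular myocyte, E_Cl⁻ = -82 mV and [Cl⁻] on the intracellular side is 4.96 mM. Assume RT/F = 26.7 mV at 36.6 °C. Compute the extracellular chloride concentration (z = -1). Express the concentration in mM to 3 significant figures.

Nernst: E = (26.7/-1) · ln([out]/[in]), so ln([out]/[in]) = -82.0 × -1 / 26.7 = 3.0712.
[out]/[in] = e^(3.0712) = 21.57.
[out] = 21.57 × 4.96 = 107 mM.

107 mM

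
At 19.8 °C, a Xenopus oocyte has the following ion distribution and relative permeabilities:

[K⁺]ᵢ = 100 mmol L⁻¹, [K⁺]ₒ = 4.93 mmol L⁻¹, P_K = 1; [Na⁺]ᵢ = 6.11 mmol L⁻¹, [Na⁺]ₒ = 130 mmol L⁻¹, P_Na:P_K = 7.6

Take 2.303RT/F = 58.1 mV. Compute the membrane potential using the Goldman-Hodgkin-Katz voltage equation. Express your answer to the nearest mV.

48 mV

Vm = 58.1 · log₁₀[(Σ P·[cation]ₒ + Σ P·[anion]ᵢ) / (Σ P·[cation]ᵢ + Σ P·[anion]ₒ)]
Numerator = 1×4.93 + 7.6×130 = 992.9
Denominator = 1×100 + 7.6×6.11 = 146.4
Vm = 58.1 · log₁₀(6.7806) = 58.1 × (0.8313) = 48.30 mV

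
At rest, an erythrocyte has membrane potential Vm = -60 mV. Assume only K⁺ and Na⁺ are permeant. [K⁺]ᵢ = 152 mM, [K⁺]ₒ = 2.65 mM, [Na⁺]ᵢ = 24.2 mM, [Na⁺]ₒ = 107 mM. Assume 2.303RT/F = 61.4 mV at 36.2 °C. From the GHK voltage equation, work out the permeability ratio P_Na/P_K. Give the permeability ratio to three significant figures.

0.128

Let α = P_Na/P_K. GHK: Vm = 61.4·log₁₀[(Kₒ + α·Naₒ)/(Kᵢ + α·Naᵢ)].
10^(Vm/61.4) = 10^(-60.0/61.4) = 0.10539
So 0.10539·(Kᵢ + α·Naᵢ) = Kₒ + α·Naₒ → α = (0.10539·152.0 − 2.65) / (107.0 − 0.10539·24.2)
α = (16.02 − 2.65) / (107.0 − 2.55) = 13.37/104.4 = 0.128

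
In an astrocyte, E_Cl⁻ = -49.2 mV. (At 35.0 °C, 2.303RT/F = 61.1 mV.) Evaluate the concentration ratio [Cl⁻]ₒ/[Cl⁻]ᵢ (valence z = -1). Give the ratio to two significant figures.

log₁₀([out]/[in]) = E·z/(61.1) = -49.2 × -1 / 61.1 = 0.8052
[out]/[in] = 10^(0.8052) = 6.386

6.4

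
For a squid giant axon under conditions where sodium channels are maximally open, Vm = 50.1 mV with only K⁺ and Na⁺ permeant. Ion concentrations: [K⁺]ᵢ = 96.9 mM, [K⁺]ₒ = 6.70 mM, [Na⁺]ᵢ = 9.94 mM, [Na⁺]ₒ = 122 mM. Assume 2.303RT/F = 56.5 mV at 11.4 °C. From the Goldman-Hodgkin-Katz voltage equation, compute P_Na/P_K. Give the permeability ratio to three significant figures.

Let α = P_Na/P_K. GHK: Vm = 56.5·log₁₀[(Kₒ + α·Naₒ)/(Kᵢ + α·Naᵢ)].
10^(Vm/56.5) = 10^(50.1/56.5) = 7.7042
So 7.7042·(Kᵢ + α·Naᵢ) = Kₒ + α·Naₒ → α = (7.7042·96.9 − 6.7) / (122.0 − 7.7042·9.94)
α = (746.5 − 6.7) / (122.0 − 76.58) = 739.8/45.42 = 16.29

16.3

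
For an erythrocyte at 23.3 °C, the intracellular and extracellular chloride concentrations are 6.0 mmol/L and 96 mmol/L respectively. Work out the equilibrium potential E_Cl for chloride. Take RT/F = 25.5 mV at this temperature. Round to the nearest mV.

-71 mV

E = (25.5/z) · ln([Cl⁻]_out/[Cl⁻]_in) with z = -1.
For an anion, dividing by z = -1 reverses the sign.
= (25.5/-1) · ln(96/6.0) = -25.50 · ln(16)
= -25.50 · (2.7726) = -70.70 mV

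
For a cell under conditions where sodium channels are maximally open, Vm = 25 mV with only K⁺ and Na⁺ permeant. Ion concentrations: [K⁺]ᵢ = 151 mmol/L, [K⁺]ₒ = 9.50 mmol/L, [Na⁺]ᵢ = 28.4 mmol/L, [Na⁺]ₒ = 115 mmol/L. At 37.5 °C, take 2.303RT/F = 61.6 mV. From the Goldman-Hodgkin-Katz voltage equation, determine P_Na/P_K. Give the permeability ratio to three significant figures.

8.78

Let α = P_Na/P_K. GHK: Vm = 61.6·log₁₀[(Kₒ + α·Naₒ)/(Kᵢ + α·Naᵢ)].
10^(Vm/61.6) = 10^(25.0/61.6) = 2.5459
So 2.5459·(Kᵢ + α·Naᵢ) = Kₒ + α·Naₒ → α = (2.5459·151.0 − 9.5) / (115.0 − 2.5459·28.4)
α = (384.4 − 9.5) / (115.0 − 72.3) = 374.9/42.7 = 8.781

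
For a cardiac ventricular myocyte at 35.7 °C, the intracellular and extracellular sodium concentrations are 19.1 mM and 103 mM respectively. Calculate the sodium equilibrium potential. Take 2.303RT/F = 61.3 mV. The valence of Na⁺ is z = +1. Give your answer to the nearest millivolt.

E = (61.3/z) · log₁₀([Na⁺]_out/[Na⁺]_in) with z = +1.
= (61.3/1) · log₁₀(103/19.1) = 61.30 · log₁₀(5.393)
= 61.30 · (0.7318) = 44.86 mV

45 mV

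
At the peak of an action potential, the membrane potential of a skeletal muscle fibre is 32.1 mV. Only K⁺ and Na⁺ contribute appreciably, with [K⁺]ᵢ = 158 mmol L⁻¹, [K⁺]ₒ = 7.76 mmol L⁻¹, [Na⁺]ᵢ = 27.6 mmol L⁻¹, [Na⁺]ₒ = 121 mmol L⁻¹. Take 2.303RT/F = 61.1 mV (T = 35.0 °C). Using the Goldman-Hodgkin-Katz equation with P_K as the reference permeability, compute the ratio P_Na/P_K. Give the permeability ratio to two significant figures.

18

Let α = P_Na/P_K. GHK: Vm = 61.1·log₁₀[(Kₒ + α·Naₒ)/(Kᵢ + α·Naᵢ)].
10^(Vm/61.1) = 10^(32.1/61.1) = 3.3525
So 3.3525·(Kᵢ + α·Naᵢ) = Kₒ + α·Naₒ → α = (3.3525·158.0 − 7.76) / (121.0 − 3.3525·27.6)
α = (529.7 − 7.76) / (121.0 − 92.53) = 521.9/28.47 = 18.33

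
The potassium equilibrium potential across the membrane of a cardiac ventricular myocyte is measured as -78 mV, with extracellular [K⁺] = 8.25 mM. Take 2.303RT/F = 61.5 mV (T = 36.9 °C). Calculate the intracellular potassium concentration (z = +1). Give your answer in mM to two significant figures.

150 mM

Nernst: E = (61.5/1) · log₁₀([out]/[in]), so log₁₀([out]/[in]) = -78.0 × 1 / 61.5 = -1.2683.
[out]/[in] = 10^(-1.2683) = 0.05391.
[in] = 8.25 / 0.05391 = 153 mM.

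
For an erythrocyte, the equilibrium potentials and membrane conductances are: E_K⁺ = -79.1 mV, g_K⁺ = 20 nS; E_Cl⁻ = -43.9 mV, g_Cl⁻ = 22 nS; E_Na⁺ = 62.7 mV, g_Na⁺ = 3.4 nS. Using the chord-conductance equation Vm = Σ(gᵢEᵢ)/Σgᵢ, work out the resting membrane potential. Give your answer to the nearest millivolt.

Σ gᵢEᵢ = 20·(-79.1) + 22·(-43.9) + 3.4·(62.7) = -2334.62
Σ gᵢ = 20 + 22 + 3.4 = 45.4
Vm = -2334.62 / 45.4 = -51.42 mV

-51 mV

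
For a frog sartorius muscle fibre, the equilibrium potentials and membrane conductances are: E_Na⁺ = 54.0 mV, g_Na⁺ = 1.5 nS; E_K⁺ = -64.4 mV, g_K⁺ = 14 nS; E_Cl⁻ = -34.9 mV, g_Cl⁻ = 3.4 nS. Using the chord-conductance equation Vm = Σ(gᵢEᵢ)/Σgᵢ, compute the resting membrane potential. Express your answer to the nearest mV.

-50 mV

Σ gᵢEᵢ = 1.5·(54.0) + 14·(-64.4) + 3.4·(-34.9) = -939.26
Σ gᵢ = 1.5 + 14 + 3.4 = 18.9
Vm = -939.26 / 18.9 = -49.70 mV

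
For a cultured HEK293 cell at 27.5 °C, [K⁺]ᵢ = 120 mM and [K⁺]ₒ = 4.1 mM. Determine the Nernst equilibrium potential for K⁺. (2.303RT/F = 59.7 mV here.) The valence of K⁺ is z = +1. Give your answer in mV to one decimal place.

-87.5 mV

E = (59.7/z) · log₁₀([K⁺]_out/[K⁺]_in) with z = +1.
= (59.7/1) · log₁₀(4.1/120) = 59.70 · log₁₀(0.03417)
= 59.70 · (-1.4664) = -87.54 mV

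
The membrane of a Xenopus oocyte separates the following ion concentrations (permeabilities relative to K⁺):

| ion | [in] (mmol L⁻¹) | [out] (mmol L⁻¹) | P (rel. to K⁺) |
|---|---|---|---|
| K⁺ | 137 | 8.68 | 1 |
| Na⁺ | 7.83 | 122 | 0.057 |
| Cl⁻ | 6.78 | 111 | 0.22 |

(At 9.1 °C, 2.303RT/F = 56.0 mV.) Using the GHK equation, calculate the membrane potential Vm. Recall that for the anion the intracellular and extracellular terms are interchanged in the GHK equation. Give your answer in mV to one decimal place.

-54.6 mV

Vm = 56.0 · log₁₀[(Σ P·[cation]ₒ + Σ P·[anion]ᵢ) / (Σ P·[cation]ᵢ + Σ P·[anion]ₒ)]
Numerator = 1×8.68 + 0.057×122 + 0.22×6.78 = 17.13
Denominator = 1×137 + 0.057×7.83 + 0.22×111 = 161.9
Vm = 56.0 · log₁₀(0.1058) = 56.0 × (-0.9755) = -54.63 mV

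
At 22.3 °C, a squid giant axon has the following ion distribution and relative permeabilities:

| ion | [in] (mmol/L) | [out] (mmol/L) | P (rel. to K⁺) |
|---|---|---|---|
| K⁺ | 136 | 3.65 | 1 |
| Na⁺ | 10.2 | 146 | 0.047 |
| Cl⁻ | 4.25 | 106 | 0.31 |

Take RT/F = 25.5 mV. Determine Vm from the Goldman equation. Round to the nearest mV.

-68 mV

Vm = 25.5 · ln[(Σ P·[cation]ₒ + Σ P·[anion]ᵢ) / (Σ P·[cation]ᵢ + Σ P·[anion]ₒ)]
Numerator = 1×3.65 + 0.047×146 + 0.31×4.25 = 11.83
Denominator = 1×136 + 0.047×10.2 + 0.31×106 = 169.3
Vm = 25.5 · ln(0.069857) = 25.5 × (-2.6613) = -67.86 mV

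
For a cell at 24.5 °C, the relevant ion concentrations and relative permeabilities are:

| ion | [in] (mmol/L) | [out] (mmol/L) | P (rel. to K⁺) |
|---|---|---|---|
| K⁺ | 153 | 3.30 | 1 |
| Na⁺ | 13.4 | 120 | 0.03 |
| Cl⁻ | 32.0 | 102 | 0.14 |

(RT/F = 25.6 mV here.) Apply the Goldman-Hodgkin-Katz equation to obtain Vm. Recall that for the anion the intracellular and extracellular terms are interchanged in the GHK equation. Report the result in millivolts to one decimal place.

Vm = 25.6 · ln[(Σ P·[cation]ₒ + Σ P·[anion]ᵢ) / (Σ P·[cation]ᵢ + Σ P·[anion]ₒ)]
Numerator = 1×3.30 + 0.03×120 + 0.14×32.0 = 11.38
Denominator = 1×153 + 0.03×13.4 + 0.14×102 = 167.7
Vm = 25.6 · ln(0.067867) = 25.6 × (-2.6902) = -68.87 mV

-68.9 mV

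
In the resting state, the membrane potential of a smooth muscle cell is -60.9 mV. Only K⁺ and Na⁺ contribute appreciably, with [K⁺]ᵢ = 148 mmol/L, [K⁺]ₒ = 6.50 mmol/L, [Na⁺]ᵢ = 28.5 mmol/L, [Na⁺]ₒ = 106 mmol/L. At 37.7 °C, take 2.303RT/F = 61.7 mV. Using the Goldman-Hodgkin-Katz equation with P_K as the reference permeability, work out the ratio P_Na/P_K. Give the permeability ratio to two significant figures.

Let α = P_Na/P_K. GHK: Vm = 61.7·log₁₀[(Kₒ + α·Naₒ)/(Kᵢ + α·Naᵢ)].
10^(Vm/61.7) = 10^(-60.9/61.7) = 0.10303
So 0.10303·(Kᵢ + α·Naᵢ) = Kₒ + α·Naₒ → α = (0.10303·148.0 − 6.5) / (106.0 − 0.10303·28.5)
α = (15.25 − 6.5) / (106.0 − 2.936) = 8.749/103.1 = 0.08488

0.085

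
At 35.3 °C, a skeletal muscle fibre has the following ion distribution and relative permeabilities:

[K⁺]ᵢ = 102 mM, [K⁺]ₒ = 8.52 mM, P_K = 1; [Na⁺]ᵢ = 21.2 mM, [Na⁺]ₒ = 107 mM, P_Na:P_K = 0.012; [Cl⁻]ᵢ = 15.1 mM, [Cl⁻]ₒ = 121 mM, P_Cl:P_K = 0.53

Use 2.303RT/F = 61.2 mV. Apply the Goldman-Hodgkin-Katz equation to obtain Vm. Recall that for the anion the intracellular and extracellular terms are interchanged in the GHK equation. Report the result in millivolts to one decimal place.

Vm = 61.2 · log₁₀[(Σ P·[cation]ₒ + Σ P·[anion]ᵢ) / (Σ P·[cation]ᵢ + Σ P·[anion]ₒ)]
Numerator = 1×8.52 + 0.012×107 + 0.53×15.1 = 17.81
Denominator = 1×102 + 0.012×21.2 + 0.53×121 = 166.4
Vm = 61.2 · log₁₀(0.10702) = 61.2 × (-0.9705) = -59.40 mV

-59.4 mV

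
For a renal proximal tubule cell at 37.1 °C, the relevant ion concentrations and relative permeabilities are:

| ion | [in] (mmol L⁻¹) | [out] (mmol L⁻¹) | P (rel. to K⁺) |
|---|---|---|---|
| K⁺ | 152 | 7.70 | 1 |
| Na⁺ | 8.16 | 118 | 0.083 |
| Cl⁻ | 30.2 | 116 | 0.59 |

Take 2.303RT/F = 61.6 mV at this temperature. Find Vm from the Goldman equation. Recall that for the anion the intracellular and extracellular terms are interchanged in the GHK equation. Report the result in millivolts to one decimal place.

-49.1 mV

Vm = 61.6 · log₁₀[(Σ P·[cation]ₒ + Σ P·[anion]ᵢ) / (Σ P·[cation]ᵢ + Σ P·[anion]ₒ)]
Numerator = 1×7.70 + 0.083×118 + 0.59×30.2 = 35.31
Denominator = 1×152 + 0.083×8.16 + 0.59×116 = 221.1
Vm = 61.6 · log₁₀(0.1597) = 61.6 × (-0.7967) = -49.08 mV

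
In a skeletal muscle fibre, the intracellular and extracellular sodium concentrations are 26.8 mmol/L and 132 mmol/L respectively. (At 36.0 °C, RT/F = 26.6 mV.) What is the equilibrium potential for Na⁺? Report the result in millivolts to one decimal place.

42.4 mV

E = (26.6/z) · ln([Na⁺]_out/[Na⁺]_in) with z = +1.
= (26.6/1) · ln(132/26.8) = 26.60 · ln(4.925)
= 26.60 · (1.5944) = 42.41 mV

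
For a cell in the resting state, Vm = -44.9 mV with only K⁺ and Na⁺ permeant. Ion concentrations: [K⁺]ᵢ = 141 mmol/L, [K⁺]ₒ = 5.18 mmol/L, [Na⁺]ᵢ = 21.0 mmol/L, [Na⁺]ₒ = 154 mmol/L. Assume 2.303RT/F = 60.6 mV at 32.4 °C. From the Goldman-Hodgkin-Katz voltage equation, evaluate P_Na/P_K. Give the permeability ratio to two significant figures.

0.14

Let α = P_Na/P_K. GHK: Vm = 60.6·log₁₀[(Kₒ + α·Naₒ)/(Kᵢ + α·Naᵢ)].
10^(Vm/60.6) = 10^(-44.9/60.6) = 0.18158
So 0.18158·(Kᵢ + α·Naᵢ) = Kₒ + α·Naₒ → α = (0.18158·141.0 − 5.18) / (154.0 − 0.18158·21.0)
α = (25.6 − 5.18) / (154.0 − 3.813) = 20.42/150.2 = 0.136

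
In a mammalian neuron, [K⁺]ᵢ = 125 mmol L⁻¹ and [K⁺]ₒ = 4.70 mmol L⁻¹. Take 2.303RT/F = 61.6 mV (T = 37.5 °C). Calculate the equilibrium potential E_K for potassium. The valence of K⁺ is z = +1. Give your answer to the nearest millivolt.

E = (61.6/z) · log₁₀([K⁺]_out/[K⁺]_in) with z = +1.
= (61.6/1) · log₁₀(4.70/125) = 61.60 · log₁₀(0.0376)
= 61.60 · (-1.4248) = -87.77 mV

-88 mV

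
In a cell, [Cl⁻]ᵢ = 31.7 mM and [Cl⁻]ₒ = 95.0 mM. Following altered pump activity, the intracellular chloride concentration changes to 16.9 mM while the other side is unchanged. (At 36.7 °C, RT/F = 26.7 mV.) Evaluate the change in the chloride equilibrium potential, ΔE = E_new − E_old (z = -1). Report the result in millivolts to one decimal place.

-16.8 mV

E_old = (26.7/-1)·ln(95.0/31.7) = -29.30 mV
E_new = (26.7/-1)·ln(95.0/16.9) = -46.10 mV
ΔE = -46.10 − (-29.30) = -16.79 mV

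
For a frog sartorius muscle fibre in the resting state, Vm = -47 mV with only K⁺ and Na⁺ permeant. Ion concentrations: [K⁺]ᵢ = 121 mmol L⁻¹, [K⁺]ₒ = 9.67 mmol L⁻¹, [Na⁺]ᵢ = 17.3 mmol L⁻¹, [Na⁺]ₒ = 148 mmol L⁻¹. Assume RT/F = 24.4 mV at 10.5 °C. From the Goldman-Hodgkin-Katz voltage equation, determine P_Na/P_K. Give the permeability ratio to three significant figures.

0.0547

Let α = P_Na/P_K. GHK: Vm = 24.4·ln[(Kₒ + α·Naₒ)/(Kᵢ + α·Naᵢ)].
e^(Vm/24.4) = e^(-47.0/24.4) = 0.1457
So 0.1457·(Kᵢ + α·Naᵢ) = Kₒ + α·Naₒ → α = (0.1457·121.0 − 9.67) / (148.0 − 0.1457·17.3)
α = (17.63 − 9.67) / (148.0 − 2.521) = 7.959/145.5 = 0.05471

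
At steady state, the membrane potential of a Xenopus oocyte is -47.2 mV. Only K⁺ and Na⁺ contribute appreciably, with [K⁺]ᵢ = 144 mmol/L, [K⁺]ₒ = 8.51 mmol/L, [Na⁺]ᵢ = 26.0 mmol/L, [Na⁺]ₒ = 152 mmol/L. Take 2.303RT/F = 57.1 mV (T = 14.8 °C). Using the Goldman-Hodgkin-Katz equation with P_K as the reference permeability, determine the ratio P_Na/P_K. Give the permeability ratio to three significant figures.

Let α = P_Na/P_K. GHK: Vm = 57.1·log₁₀[(Kₒ + α·Naₒ)/(Kᵢ + α·Naᵢ)].
10^(Vm/57.1) = 10^(-47.2/57.1) = 0.14907
So 0.14907·(Kᵢ + α·Naᵢ) = Kₒ + α·Naₒ → α = (0.14907·144.0 − 8.51) / (152.0 − 0.14907·26.0)
α = (21.47 − 8.51) / (152.0 − 3.876) = 12.96/148.1 = 0.08746

0.0875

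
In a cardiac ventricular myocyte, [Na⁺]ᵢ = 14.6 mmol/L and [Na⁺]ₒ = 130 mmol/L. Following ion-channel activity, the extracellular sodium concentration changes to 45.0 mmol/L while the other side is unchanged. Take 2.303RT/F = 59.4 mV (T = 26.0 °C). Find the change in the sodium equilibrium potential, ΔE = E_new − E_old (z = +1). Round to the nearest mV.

-27 mV

E_old = (59.4/1)·log₁₀(130/14.6) = 56.41 mV
E_new = (59.4/1)·log₁₀(45.0/14.6) = 29.04 mV
ΔE = 29.04 − (56.41) = -27.37 mV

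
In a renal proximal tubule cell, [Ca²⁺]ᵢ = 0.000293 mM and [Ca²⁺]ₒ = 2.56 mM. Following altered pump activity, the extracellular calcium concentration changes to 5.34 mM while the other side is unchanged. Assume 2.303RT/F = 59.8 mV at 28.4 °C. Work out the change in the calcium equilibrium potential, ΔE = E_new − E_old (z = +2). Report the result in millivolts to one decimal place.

E_old = (59.8/2)·log₁₀(2.56/0.000293) = 117.85 mV
E_new = (59.8/2)·log₁₀(5.34/0.000293) = 127.39 mV
ΔE = 127.39 − (117.85) = 9.55 mV

9.5 mV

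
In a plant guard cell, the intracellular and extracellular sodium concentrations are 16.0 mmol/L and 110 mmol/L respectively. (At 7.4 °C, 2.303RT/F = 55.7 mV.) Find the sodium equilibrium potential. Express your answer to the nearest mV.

E = (55.7/z) · log₁₀([Na⁺]_out/[Na⁺]_in) with z = +1.
= (55.7/1) · log₁₀(110/16.0) = 55.70 · log₁₀(6.875)
= 55.70 · (0.8373) = 46.64 mV

47 mV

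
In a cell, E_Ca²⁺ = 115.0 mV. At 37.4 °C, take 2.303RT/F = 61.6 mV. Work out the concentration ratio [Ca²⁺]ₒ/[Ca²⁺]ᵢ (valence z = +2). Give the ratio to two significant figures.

5400

log₁₀([out]/[in]) = E·z/(61.6) = 115.0 × 2 / 61.6 = 3.7338
[out]/[in] = 10^(3.7338) = 5417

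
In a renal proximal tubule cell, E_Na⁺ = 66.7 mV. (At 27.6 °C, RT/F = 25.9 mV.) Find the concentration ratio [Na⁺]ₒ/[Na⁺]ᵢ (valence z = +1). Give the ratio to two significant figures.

ln([out]/[in]) = E·z/(25.9) = 66.7 × 1 / 25.9 = 2.5753
[out]/[in] = e^(2.5753) = 13.14

13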